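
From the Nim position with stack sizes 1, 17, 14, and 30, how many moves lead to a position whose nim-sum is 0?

0

Compute the nim-sum pairwise:
1 ⊕ 17 = 16
16 ⊕ 14 = 30
30 ⊕ 30 = 0
The nim-sum is already 0, so every move leaves a nonzero nim-sum — there are no winning moves.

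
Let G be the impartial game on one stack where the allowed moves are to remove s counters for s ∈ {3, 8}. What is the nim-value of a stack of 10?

Build the Grundy sequence with g(k) = mex{g(k−s) : s ∈ {3, 8}, s ≤ k}:
k:     0  1  2  3  4  5  6  7  8  9 10
g(k):  0  0  0  1  1  1  0  0  2  1  1
So g(10) = 1.

1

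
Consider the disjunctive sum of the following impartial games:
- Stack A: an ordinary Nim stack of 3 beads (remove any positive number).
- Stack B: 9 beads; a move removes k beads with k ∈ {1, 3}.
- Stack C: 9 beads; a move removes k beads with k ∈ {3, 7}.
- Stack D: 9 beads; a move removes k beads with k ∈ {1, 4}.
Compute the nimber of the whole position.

Stack A is a plain Nim stack of size 3, so its Grundy value is 3.
Grundy values for stack B (subtraction set {1, 3}):
k:     0  1  2  3  4  5  6  7  8  9
g(k):  0  1  0  1  0  1  0  1  0  1
So g(9) = 1.
For stack C, compute g(0), g(1), … with moves {3, 7}:
g(0) = mex{} = 0
g(1) = mex{} = 0
g(2) = mex{} = 0
g(3) = mex{0} = 1
g(4) = mex{0} = 1
g(5) = mex{0} = 1
g(6) = mex{1} = 0
g(7) = mex{0,1} = 2
g(8) = mex{0,1} = 2
g(9) = mex{0} = 1
So g(9) = 1.
Build the Grundy sequence for stack D with g(k) = mex{g(k−s) : s ∈ {1, 4}, s ≤ k}:
k:     0  1  2  3  4  5  6  7  8  9
g(k):  0  1  0  1  2  0  1  0  1  2
So g(9) = 2.
The value of a disjunctive sum is the nim-sum of the parts.
Combined value = 3 ⊕ 1 ⊕ 1 ⊕ 2 = 1.

1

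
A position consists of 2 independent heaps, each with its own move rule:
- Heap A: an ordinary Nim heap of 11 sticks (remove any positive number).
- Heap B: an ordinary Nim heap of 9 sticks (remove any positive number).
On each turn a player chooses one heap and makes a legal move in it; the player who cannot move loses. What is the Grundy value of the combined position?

2

Heap A is a plain Nim heap of size 11, so its Grundy value is 11.
Heap B is a plain Nim heap of size 9, so its Grundy value is 9.
By the Sprague-Grundy theorem, the Grundy value of a sum of independent games is the XOR of the component values.
Combined value = 11 ⊕ 9 = 2.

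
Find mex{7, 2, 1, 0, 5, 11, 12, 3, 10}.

The values 0, 1, 2, 3 are all present; 4 is the first non-negative integer missing from the set.

4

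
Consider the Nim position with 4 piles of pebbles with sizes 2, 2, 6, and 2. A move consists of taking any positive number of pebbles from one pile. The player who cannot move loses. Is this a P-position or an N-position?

N-position

Nim-sum: 2 ^ 2 ^ 6 ^ 2 = 4.
The nim-sum is 4 ≠ 0, so this is an N-position: the player to move can win.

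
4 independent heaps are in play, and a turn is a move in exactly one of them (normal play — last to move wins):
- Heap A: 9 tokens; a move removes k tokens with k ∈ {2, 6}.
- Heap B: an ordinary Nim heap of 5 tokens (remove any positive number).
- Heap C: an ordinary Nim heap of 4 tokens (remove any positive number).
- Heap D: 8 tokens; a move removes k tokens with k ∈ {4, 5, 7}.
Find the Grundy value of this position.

Build the Grundy sequence for heap A with g(k) = mex{g(k−s) : s ∈ {2, 6}, s ≤ k}:
g(0) = mex{} = 0
g(1) = mex{} = 0
g(2) = mex{0} = 1
g(3) = mex{0} = 1
g(4) = mex{1} = 0
g(5) = mex{1} = 0
g(6) = mex{0} = 1
g(7) = mex{0} = 1
g(8) = mex{1} = 0
g(9) = mex{1} = 0
So g(9) = 0.
Heap B is a plain Nim heap of size 5, so its Grundy value is 5.
Heap C is a plain Nim heap of size 4, so its Grundy value is 4.
Build the Grundy sequence for heap D with g(k) = mex{g(k−s) : s ∈ {4, 5, 7}, s ≤ k}:
k:     0  1  2  3  4  5  6  7  8
g(k):  0  0  0  0  1  1  1  1  2
So g(8) = 2.
By the Sprague-Grundy theorem, the Grundy value of a sum of independent games is the XOR of the component values.
Combined value = 0 XOR 5 XOR 4 XOR 2 = 3.

3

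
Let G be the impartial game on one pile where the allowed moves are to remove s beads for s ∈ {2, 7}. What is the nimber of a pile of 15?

1

Compute g(0), g(1), … for moves {2, 7}:
k:     0  1  2  3  4  5  6  7  8  9 10 11 12 13 14 15
g(k):  0  0  1  1  0  0  1  1  2  0  0  1  1  0  0  1
So g(15) = 1.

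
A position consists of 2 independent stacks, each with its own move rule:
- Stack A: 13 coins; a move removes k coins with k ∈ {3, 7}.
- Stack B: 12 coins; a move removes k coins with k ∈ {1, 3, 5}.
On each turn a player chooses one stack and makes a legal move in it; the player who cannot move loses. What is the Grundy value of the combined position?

Grundy values for stack A (subtraction set {3, 7}):
g(0) = mex{} = 0
g(1) = mex{} = 0
g(2) = mex{} = 0
g(3) = mex{0} = 1
g(4) = mex{0} = 1
g(5) = mex{0} = 1
g(6) = mex{1} = 0
g(7) = mex{0,1} = 2
g(8) = mex{0,1} = 2
g(9) = mex{0} = 1
g(10) = mex{1,2} = 0
g(11) = mex{1,2} = 0
g(12) = mex{1} = 0
g(13) = mex{0} = 1
So g(13) = 1.
For stack B, compute g(0), g(1), … with moves {1, 3, 5}:
g(0) = mex{} = 0
g(1) = mex{0} = 1
g(2) = mex{1} = 0
g(3) = mex{0} = 1
g(4) = mex{1} = 0
g(5) = mex{0} = 1
g(6) = mex{1} = 0
g(7) = mex{0} = 1
g(8) = mex{1} = 0
g(9) = mex{0} = 1
g(10) = mex{1} = 0
g(11) = mex{0} = 1
g(12) = mex{1} = 0
So g(12) = 0.
By the Sprague-Grundy theorem, the Grundy value of a sum of independent games is the XOR of the component values.
Combined value = 1 ⊕ 0 = 1.

1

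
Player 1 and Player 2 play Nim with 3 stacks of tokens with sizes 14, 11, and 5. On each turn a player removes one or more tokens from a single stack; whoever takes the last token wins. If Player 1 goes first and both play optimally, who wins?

Write each in binary and XOR column by column:
  1110  (14)
  1011  (11)
  0101  (5)
  ----
  0000  (0)
The nim-sum is 0, so this is a P-position: the player to move is in a losing position under optimal play; Player 1 is about to move from it and so loses — Player 2 wins.

Player 2 wins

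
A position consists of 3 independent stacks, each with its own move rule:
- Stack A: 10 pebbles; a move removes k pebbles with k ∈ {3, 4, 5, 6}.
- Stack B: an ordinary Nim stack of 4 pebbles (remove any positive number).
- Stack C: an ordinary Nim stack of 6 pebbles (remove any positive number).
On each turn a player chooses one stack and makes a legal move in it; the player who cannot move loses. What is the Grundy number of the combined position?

2

Grundy values for stack A (subtraction set {3, 4, 5, 6}):
g(0) = mex{} = 0
g(1) = mex{} = 0
g(2) = mex{} = 0
g(3) = mex{0} = 1
g(4) = mex{0} = 1
g(5) = mex{0} = 1
g(6) = mex{0,1} = 2
g(7) = mex{0,1} = 2
g(8) = mex{0,1} = 2
g(9) = mex{1,2} = 0
g(10) = mex{1,2} = 0
So g(10) = 0.
Stack B is a plain Nim stack of size 4, so its Grundy value is 4.
Stack C is a plain Nim stack of size 6, so its Grundy value is 6.
The value of a disjunctive sum is the nim-sum of the parts.
Combined value = 0 ⊕ 4 ⊕ 6 = 2.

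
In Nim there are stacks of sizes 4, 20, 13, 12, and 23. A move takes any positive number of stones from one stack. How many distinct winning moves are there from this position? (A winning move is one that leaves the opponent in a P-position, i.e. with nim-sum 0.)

5

In binary:
  00100  (4)
  10100  (20)
  01101  (13)
  01100  (12)
  10111  (23)
  -----
  00110  (6)
The overall nim-sum is X = 6. A stack of size p has a winning move iff p XOR X < p (reduce it to p XOR X).
  4: 4 XOR 6 = 2 < 4 — winning move (to 2).
  20: 20 XOR 6 = 18 < 20 — winning move (to 18).
  13: 13 XOR 6 = 11 < 13 — winning move (to 11).
  12: 12 XOR 6 = 10 < 12 — winning move (to 10).
  23: 23 XOR 6 = 17 < 23 — winning move (to 17).
That gives 5 winning moves.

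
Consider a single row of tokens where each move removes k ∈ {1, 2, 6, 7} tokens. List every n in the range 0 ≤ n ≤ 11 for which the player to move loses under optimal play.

0, 3, 8, 11

Build the Grundy sequence with g(k) = mex{g(k−s) : s ∈ {1, 2, 6, 7}, s ≤ k}:
g(0) = mex{} = 0
g(1) = mex{0} = 1
g(2) = mex{0,1} = 2
g(3) = mex{1,2} = 0
g(4) = mex{0,2} = 1
g(5) = mex{0,1} = 2
g(6) = mex{0,1,2} = 3
g(7) = mex{0,1,2,3} = 4
g(8) = mex{1,2,3,4} = 0
g(9) = mex{0,2,4} = 1
g(10) = mex{0,1} = 2
g(11) = mex{1,2} = 0
The P-positions (g = 0) in 0..11 are 0, 3, 8, 11.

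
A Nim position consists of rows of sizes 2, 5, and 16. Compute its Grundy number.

23

In binary:
  00010  (2)
  00101  (5)
  10000  (16)
  -----
  10111  (23)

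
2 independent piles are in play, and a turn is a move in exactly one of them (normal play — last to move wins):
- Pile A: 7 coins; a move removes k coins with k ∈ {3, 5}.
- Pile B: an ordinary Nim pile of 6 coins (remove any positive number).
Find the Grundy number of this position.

For pile A, compute g(0), g(1), … with moves {3, 5}:
k:     0  1  2  3  4  5  6  7
g(k):  0  0  0  1  1  1  2  2
So g(7) = 2.
Pile B is a plain Nim pile of size 6, so its Grundy value is 6.
By the Sprague-Grundy theorem, the Grundy value of a sum of independent games is the XOR of the component values.
Combined value = 2 ⊕ 6 = 4.

4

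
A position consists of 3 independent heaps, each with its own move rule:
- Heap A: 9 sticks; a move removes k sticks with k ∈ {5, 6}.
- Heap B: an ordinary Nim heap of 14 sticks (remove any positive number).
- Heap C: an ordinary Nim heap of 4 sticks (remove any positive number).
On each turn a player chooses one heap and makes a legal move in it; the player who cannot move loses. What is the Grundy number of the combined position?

Grundy values for heap A (subtraction set {5, 6}):
k:     0  1  2  3  4  5  6  7  8  9
g(k):  0  0  0  0  0  1  1  1  1  1
So g(9) = 1.
Heap B is a plain Nim heap of size 14, so its Grundy value is 14.
Heap C is a plain Nim heap of size 4, so its Grundy value is 4.
By the Sprague-Grundy theorem, the Grundy value of a sum of independent games is the XOR of the component values.
Combined value = 1 XOR 14 XOR 4 = 11.

11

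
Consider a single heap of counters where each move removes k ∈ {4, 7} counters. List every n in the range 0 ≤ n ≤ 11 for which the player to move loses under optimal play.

Grundy values for subtraction set {4, 7}:
k:     0  1  2  3  4  5  6  7  8  9 10 11
g(k):  0  0  0  0  1  1  1  1  2  2  2  0
The P-positions (g = 0) in 0..11 are 0, 1, 2, 3, 11.

0, 1, 2, 3, 11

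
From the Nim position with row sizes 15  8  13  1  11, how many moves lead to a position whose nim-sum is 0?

Compute the nim-sum pairwise:
15 XOR 8 = 7
7 XOR 13 = 10
10 XOR 1 = 11
11 XOR 11 = 0
The nim-sum is already 0, so every move leaves a nonzero nim-sum — there are no winning moves.

0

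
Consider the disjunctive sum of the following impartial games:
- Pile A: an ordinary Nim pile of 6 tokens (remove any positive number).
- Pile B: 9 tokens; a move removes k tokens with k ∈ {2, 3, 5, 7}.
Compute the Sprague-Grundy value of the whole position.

Pile A is a plain Nim pile of size 6, so its Grundy value is 6.
Grundy values for pile B (subtraction set {2, 3, 5, 7}):
k:     0  1  2  3  4  5  6  7  8  9
g(k):  0  0  1  1  2  2  3  3  4  0
So g(9) = 0.
The value of a disjunctive sum is the nim-sum of the parts.
Combined value = 6 ⊕ 0 = 6.

6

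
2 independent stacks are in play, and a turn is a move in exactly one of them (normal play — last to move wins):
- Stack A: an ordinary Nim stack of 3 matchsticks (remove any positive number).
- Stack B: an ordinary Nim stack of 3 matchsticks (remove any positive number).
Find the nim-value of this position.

0

Stack A is a plain Nim stack of size 3, so its Grundy value is 3.
Stack B is a plain Nim stack of size 3, so its Grundy value is 3.
The value of a disjunctive sum is the nim-sum of the parts.
Combined value = 3 XOR 3 = 0.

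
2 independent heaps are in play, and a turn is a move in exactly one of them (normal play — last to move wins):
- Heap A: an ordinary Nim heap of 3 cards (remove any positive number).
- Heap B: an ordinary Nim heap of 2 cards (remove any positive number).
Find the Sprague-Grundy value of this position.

Heap A is a plain Nim heap of size 3, so its Grundy value is 3.
Heap B is a plain Nim heap of size 2, so its Grundy value is 2.
The value of a disjunctive sum is the nim-sum of the parts.
Combined value = 3 ⊕ 2 = 1.

1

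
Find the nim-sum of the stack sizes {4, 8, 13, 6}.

Compute the nim-sum pairwise:
4 XOR 8 = 12
12 XOR 13 = 1
1 XOR 6 = 7

7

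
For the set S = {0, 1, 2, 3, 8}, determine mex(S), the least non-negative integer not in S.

4

The values 0, 1, 2, 3 are all present; 4 is the first non-negative integer missing from the set.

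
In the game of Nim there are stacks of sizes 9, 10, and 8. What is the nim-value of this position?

Nim-sum: 9 XOR 10 XOR 8 = 11.

11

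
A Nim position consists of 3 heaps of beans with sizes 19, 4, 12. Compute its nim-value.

27

Compute the nim-sum pairwise:
19 ^ 4 = 23
23 ^ 12 = 27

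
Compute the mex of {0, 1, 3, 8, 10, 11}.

2

The values 0, 1 are all present; 2 is the first non-negative integer missing from the set.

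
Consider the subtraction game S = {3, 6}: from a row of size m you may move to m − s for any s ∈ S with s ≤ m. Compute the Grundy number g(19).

Grundy values for subtraction set {3, 6}:
k:     0  1  2  3  4  5  6  7  8  9 10 11 12 13 14 15 16 17 18 19
g(k):  0  0  0  1  1  1  2  2  2  0  0  0  1  1  1  2  2  2  0  0
So g(19) = 0.

0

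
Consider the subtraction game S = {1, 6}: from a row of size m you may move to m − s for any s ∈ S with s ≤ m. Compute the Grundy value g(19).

Compute g(0), g(1), … for moves {1, 6}:
k:     0  1  2  3  4  5  6  7  8  9 10 11 12 13 14 15 16 17 18 19
g(k):  0  1  0  1  0  1  2  0  1  0  1  0  1  2  0  1  0  1  0  1
So g(19) = 1.

1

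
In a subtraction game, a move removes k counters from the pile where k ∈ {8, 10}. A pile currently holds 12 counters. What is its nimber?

Grundy values for subtraction set {8, 10}:
k:     0  1  2  3  4  5  6  7  8  9 10 11 12
g(k):  0  0  0  0  0  0  0  0  1  1  1  1  1
So g(12) = 1.

1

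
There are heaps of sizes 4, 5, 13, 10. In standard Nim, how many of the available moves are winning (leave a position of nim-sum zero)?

3

Compute the nim-sum pairwise:
4 XOR 5 = 1
1 XOR 13 = 12
12 XOR 10 = 6
The overall nim-sum is X = 6. A heap of size p has a winning move iff p XOR X < p (reduce it to p XOR X).
  4: 4 XOR 6 = 2 < 4 — winning move (to 2).
  5: 5 XOR 6 = 3 < 5 — winning move (to 3).
  13: 13 XOR 6 = 11 < 13 — winning move (to 11).
  10: 10 XOR 6 = 12 ≥ 10 — no move.
That gives 3 winning moves.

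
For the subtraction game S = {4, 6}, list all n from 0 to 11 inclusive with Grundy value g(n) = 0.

0, 1, 2, 3, 10, 11

Compute g(0), g(1), … for moves {4, 6}:
g(0) = mex{} = 0
g(1) = mex{} = 0
g(2) = mex{} = 0
g(3) = mex{} = 0
g(4) = mex{0} = 1
g(5) = mex{0} = 1
g(6) = mex{0} = 1
g(7) = mex{0} = 1
g(8) = mex{0,1} = 2
g(9) = mex{0,1} = 2
g(10) = mex{1} = 0
g(11) = mex{1} = 0
The P-positions (g = 0) in 0..11 are 0, 1, 2, 3, 10, 11.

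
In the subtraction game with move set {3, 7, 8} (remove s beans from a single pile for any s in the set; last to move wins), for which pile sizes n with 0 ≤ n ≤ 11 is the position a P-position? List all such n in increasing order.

0, 1, 2, 6, 11

Grundy values for subtraction set {3, 7, 8}:
k:     0  1  2  3  4  5  6  7  8  9 10 11
g(k):  0  0  0  1  1  1  0  2  2  1  3  0
The P-positions (g = 0) in 0..11 are 0, 1, 2, 6, 11.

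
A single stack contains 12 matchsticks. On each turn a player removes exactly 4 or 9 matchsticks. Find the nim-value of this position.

1

Grundy values for subtraction set {4, 9}:
g(0) = mex{} = 0
g(1) = mex{} = 0
g(2) = mex{} = 0
g(3) = mex{} = 0
g(4) = mex{0} = 1
g(5) = mex{0} = 1
g(6) = mex{0} = 1
g(7) = mex{0} = 1
g(8) = mex{1} = 0
g(9) = mex{0,1} = 2
g(10) = mex{0,1} = 2
g(11) = mex{0,1} = 2
g(12) = mex{0} = 1
So g(12) = 1.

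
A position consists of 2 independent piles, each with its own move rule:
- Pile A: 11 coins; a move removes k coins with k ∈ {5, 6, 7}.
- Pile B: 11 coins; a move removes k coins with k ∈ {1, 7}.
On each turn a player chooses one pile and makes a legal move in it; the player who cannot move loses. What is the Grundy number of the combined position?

For pile A, compute g(0), g(1), … with moves {5, 6, 7}:
k:     0  1  2  3  4  5  6  7  8  9 10 11
g(k):  0  0  0  0  0  1  1  1  1  1  2  2
So g(11) = 2.
Grundy values for pile B (subtraction set {1, 7}):
g(0) = mex{} = 0
g(1) = mex{0} = 1
g(2) = mex{1} = 0
g(3) = mex{0} = 1
g(4) = mex{1} = 0
g(5) = mex{0} = 1
g(6) = mex{1} = 0
g(7) = mex{0} = 1
g(8) = mex{1} = 0
g(9) = mex{0} = 1
g(10) = mex{1} = 0
g(11) = mex{0} = 1
So g(11) = 1.
The value of a disjunctive sum is the nim-sum of the parts.
Combined value = 2 ⊕ 1 = 3.

3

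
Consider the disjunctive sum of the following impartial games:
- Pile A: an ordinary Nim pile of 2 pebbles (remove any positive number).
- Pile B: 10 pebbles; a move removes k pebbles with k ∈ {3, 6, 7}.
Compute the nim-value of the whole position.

Pile A is a plain Nim pile of size 2, so its Grundy value is 2.
Grundy values for pile B (subtraction set {3, 6, 7}):
k:     0  1  2  3  4  5  6  7  8  9 10
g(k):  0  0  0  1  1  1  2  2  2  3  0
So g(10) = 0.
By the Sprague-Grundy theorem, the Grundy value of a sum of independent games is the XOR of the component values.
Combined value = 2 XOR 0 = 2.

2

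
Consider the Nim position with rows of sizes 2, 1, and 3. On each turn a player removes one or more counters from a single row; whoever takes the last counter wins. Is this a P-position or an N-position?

Compute the nim-sum pairwise:
2 ^ 1 = 3
3 ^ 3 = 0
The nim-sum is 0, so this is a P-position: the player to move is in a losing position under optimal play.

P-position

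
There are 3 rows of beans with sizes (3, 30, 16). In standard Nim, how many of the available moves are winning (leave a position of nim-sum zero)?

1

Write each in binary and XOR column by column:
  00011  (3)
  11110  (30)
  10000  (16)
  -----
  01101  (13)
The overall nim-sum is X = 13. A row of size p has a winning move iff p XOR X < p (reduce it to p XOR X).
  3: 3 XOR 13 = 14 ≥ 3 — no move.
  30: 30 XOR 13 = 19 < 30 — winning move (to 19).
  16: 16 XOR 13 = 29 ≥ 16 — no move.
That gives 1 winning move.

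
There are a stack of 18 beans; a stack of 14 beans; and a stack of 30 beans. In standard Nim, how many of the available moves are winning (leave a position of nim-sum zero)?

Compute the nim-sum pairwise:
18 ^ 14 = 28
28 ^ 30 = 2
The overall nim-sum is X = 2. A stack of size p has a winning move iff p XOR X < p (reduce it to p XOR X).
  18: 18 XOR 2 = 16 < 18 — winning move (to 16).
  14: 14 XOR 2 = 12 < 14 — winning move (to 12).
  30: 30 XOR 2 = 28 < 30 — winning move (to 28).
That gives 3 winning moves.

3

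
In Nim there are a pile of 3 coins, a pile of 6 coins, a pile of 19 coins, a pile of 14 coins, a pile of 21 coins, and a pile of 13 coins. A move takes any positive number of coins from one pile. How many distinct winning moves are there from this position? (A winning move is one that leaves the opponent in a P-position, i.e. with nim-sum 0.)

Nim-sum: 3 ^ 6 ^ 19 ^ 14 ^ 21 ^ 13 = 0.
The nim-sum is already 0, so every move leaves a nonzero nim-sum — there are no winning moves.

0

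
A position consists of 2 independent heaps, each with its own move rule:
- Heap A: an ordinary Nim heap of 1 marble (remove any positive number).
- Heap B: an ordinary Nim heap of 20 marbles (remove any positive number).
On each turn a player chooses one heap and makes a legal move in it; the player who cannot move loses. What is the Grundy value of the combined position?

21

Heap A is a plain Nim heap of size 1, so its Grundy value is 1.
Heap B is a plain Nim heap of size 20, so its Grundy value is 20.
The value of a disjunctive sum is the nim-sum of the parts.
Combined value = 1 ⊕ 20 = 21.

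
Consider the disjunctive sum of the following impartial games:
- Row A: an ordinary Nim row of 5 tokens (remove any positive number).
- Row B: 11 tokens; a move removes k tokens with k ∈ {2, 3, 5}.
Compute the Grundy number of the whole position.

7

Row A is a plain Nim row of size 5, so its Grundy value is 5.
Build the Grundy sequence for row B with g(k) = mex{g(k−s) : s ∈ {2, 3, 5}, s ≤ k}:
k:     0  1  2  3  4  5  6  7  8  9 10 11
g(k):  0  0  1  1  2  2  3  0  0  1  1  2
So g(11) = 2.
By the Sprague-Grundy theorem, the Grundy value of a sum of independent games is the XOR of the component values.
Combined value = 5 ⊕ 2 = 7.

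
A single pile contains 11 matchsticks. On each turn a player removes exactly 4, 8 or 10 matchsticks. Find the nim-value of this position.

Grundy values for subtraction set {4, 8, 10}:
g(0) = mex{} = 0
g(1) = mex{} = 0
g(2) = mex{} = 0
g(3) = mex{} = 0
g(4) = mex{0} = 1
g(5) = mex{0} = 1
g(6) = mex{0} = 1
g(7) = mex{0} = 1
g(8) = mex{0,1} = 2
g(9) = mex{0,1} = 2
g(10) = mex{0,1} = 2
g(11) = mex{0,1} = 2
So g(11) = 2.

2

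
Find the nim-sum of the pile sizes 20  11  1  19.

13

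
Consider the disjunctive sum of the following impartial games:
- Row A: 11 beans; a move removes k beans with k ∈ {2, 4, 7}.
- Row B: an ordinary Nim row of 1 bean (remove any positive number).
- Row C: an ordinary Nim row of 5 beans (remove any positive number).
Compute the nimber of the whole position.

5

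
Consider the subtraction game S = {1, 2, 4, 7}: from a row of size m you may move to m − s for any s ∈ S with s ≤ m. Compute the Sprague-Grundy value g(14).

Grundy values for subtraction set {1, 2, 4, 7}:
g(0) = mex{} = 0
g(1) = mex{0} = 1
g(2) = mex{0,1} = 2
g(3) = mex{1,2} = 0
g(4) = mex{0,2} = 1
g(5) = mex{0,1} = 2
g(6) = mex{1,2} = 0
g(7) = mex{0,2} = 1
g(8) = mex{0,1} = 2
g(9) = mex{1,2} = 0
g(10) = mex{0,2} = 1
g(11) = mex{0,1} = 2
g(12) = mex{1,2} = 0
g(13) = mex{0,2} = 1
g(14) = mex{0,1} = 2
So g(14) = 2.

2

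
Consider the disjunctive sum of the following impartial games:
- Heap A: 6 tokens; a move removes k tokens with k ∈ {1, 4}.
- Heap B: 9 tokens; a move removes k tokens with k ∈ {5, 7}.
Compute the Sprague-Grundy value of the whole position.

Build the Grundy sequence for heap A with g(k) = mex{g(k−s) : s ∈ {1, 4}, s ≤ k}:
k:     0  1  2  3  4  5  6
g(k):  0  1  0  1  2  0  1
So g(6) = 1.
Build the Grundy sequence for heap B with g(k) = mex{g(k−s) : s ∈ {5, 7}, s ≤ k}:
k:     0  1  2  3  4  5  6  7  8  9
g(k):  0  0  0  0  0  1  1  1  1  1
So g(9) = 1.
By the Sprague-Grundy theorem, the Grundy value of a sum of independent games is the XOR of the component values.
Combined value = 1 XOR 1 = 0.

0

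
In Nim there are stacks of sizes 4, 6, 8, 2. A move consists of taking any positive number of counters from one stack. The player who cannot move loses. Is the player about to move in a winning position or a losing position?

Compute the nim-sum pairwise:
4 XOR 6 = 2
2 XOR 8 = 10
10 XOR 2 = 8
The nim-sum is 8 ≠ 0, so this is an N-position: the player to move can win.

Winning position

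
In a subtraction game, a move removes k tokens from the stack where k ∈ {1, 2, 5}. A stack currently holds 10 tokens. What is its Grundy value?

Compute g(0), g(1), … for moves {1, 2, 5}:
g(0) = mex{} = 0
g(1) = mex{0} = 1
g(2) = mex{0,1} = 2
g(3) = mex{1,2} = 0
g(4) = mex{0,2} = 1
g(5) = mex{0,1} = 2
g(6) = mex{1,2} = 0
g(7) = mex{0,2} = 1
g(8) = mex{0,1} = 2
g(9) = mex{1,2} = 0
g(10) = mex{0,2} = 1
So g(10) = 1.

1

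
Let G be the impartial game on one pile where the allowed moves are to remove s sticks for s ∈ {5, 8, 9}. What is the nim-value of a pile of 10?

2

Compute g(0), g(1), … for moves {5, 8, 9}:
g(0) = mex{} = 0
g(1) = mex{} = 0
g(2) = mex{} = 0
g(3) = mex{} = 0
g(4) = mex{} = 0
g(5) = mex{0} = 1
g(6) = mex{0} = 1
g(7) = mex{0} = 1
g(8) = mex{0} = 1
g(9) = mex{0} = 1
g(10) = mex{0,1} = 2
So g(10) = 2.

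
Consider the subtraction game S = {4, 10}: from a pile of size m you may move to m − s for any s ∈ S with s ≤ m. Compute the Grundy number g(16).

0

Build the Grundy sequence with g(k) = mex{g(k−s) : s ∈ {4, 10}, s ≤ k}:
k:     0  1  2  3  4  5  6  7  8  9 10 11 12 13 14 15 16
g(k):  0  0  0  0  1  1  1  1  0  0  2  2  1  1  0  0  0
So g(16) = 0.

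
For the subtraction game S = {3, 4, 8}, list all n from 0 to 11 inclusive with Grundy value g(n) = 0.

0, 1, 2, 7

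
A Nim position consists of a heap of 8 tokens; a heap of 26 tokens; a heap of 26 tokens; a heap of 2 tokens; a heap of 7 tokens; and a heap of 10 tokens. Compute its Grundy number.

Bitwise XOR of the heap sizes:
  01000  (8)
  11010  (26)
  11010  (26)
  00010  (2)
  00111  (7)
  01010  (10)
  -----
  00111  (7)

7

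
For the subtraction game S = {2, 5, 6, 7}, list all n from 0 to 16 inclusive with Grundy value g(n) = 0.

0, 1, 4, 12, 13, 16

Grundy values for subtraction set {2, 5, 6, 7}:
k:     0  1  2  3  4  5  6  7  8  9 10 11 12 13 14 15 16
g(k):  0  0  1  1  0  2  1  3  2  2  3  3  0  0  1  1  0
The P-positions (g = 0) in 0..16 are 0, 1, 4, 12, 13, 16.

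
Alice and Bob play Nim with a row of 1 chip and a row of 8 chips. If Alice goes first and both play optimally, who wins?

Compute the nim-sum pairwise:
1 ^ 8 = 9
The nim-sum is 9 ≠ 0, so this is an N-position: the player to move can win; Alice has a winning move.

Alice wins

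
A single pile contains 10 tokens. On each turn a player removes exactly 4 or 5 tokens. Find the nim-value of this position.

Compute g(0), g(1), … for moves {4, 5}:
g(0) = mex{} = 0
g(1) = mex{} = 0
g(2) = mex{} = 0
g(3) = mex{} = 0
g(4) = mex{0} = 1
g(5) = mex{0} = 1
g(6) = mex{0} = 1
g(7) = mex{0} = 1
g(8) = mex{0,1} = 2
g(9) = mex{1} = 0
g(10) = mex{1} = 0
So g(10) = 0.

0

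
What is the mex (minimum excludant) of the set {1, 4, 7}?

0 is not in the set, so the mex is 0.

0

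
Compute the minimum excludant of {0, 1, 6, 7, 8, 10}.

2

The values 0, 1 are all present; 2 is the first non-negative integer missing from the set.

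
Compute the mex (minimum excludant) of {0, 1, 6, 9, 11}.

2

The values 0, 1 are all present; 2 is the first non-negative integer missing from the set.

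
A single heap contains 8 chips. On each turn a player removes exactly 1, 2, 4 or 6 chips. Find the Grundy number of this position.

Build the Grundy sequence with g(k) = mex{g(k−s) : s ∈ {1, 2, 4, 6}, s ≤ k}:
g(0) = mex{} = 0
g(1) = mex{0} = 1
g(2) = mex{0,1} = 2
g(3) = mex{1,2} = 0
g(4) = mex{0,2} = 1
g(5) = mex{0,1} = 2
g(6) = mex{0,1,2} = 3
g(7) = mex{0,1,2,3} = 4
g(8) = mex{1,2,3,4} = 0
So g(8) = 0.

0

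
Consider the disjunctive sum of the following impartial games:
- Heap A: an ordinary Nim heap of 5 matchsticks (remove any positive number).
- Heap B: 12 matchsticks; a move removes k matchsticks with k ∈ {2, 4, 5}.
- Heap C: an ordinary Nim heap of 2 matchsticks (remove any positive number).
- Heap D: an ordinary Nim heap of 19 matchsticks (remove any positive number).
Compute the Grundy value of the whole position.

Heap A is a plain Nim heap of size 5, so its Grundy value is 5.
For heap B, compute g(0), g(1), … with moves {2, 4, 5}:
g(0) = mex{} = 0
g(1) = mex{} = 0
g(2) = mex{0} = 1
g(3) = mex{0} = 1
g(4) = mex{0,1} = 2
g(5) = mex{0,1} = 2
g(6) = mex{0,1,2} = 3
g(7) = mex{1,2} = 0
g(8) = mex{1,2,3} = 0
g(9) = mex{0,2} = 1
g(10) = mex{0,2,3} = 1
g(11) = mex{0,1,3} = 2
g(12) = mex{0,1} = 2
So g(12) = 2.
Heap C is a plain Nim heap of size 2, so its Grundy value is 2.
Heap D is a plain Nim heap of size 19, so its Grundy value is 19.
By the Sprague-Grundy theorem, the Grundy value of a sum of independent games is the XOR of the component values.
Combined value = 5 ⊕ 2 ⊕ 2 ⊕ 19 = 22.

22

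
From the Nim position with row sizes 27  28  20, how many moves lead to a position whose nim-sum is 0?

3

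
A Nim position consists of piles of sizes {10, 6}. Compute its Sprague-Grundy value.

Nim-sum: 10 ⊕ 6 = 12.

12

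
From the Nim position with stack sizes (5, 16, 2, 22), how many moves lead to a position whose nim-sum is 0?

Compute the nim-sum pairwise:
5 ^ 16 = 21
21 ^ 2 = 23
23 ^ 22 = 1
The overall nim-sum is X = 1. A stack of size p has a winning move iff p XOR X < p (reduce it to p XOR X).
  5: 5 XOR 1 = 4 < 5 — winning move (to 4).
  16: 16 XOR 1 = 17 ≥ 16 — no move.
  2: 2 XOR 1 = 3 ≥ 2 — no move.
  22: 22 XOR 1 = 23 ≥ 22 — no move.
That gives 1 winning move.

1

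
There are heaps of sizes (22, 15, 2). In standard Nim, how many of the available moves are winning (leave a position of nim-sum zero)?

Write each in binary and XOR column by column:
  10110  (22)
  01111  (15)
  00010  (2)
  -----
  11011  (27)
The overall nim-sum is X = 27. A heap of size p has a winning move iff p XOR X < p (reduce it to p XOR X).
  22: 22 XOR 27 = 13 < 22 — winning move (to 13).
  15: 15 XOR 27 = 20 ≥ 15 — no move.
  2: 2 XOR 27 = 25 ≥ 2 — no move.
That gives 1 winning move.

1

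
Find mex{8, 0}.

0 is in the set but 1 is not, so the mex is 1.

1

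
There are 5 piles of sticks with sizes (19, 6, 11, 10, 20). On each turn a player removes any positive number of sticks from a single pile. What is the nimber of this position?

0

In binary:
  10011  (19)
  00110  (6)
  01011  (11)
  01010  (10)
  10100  (20)
  -----
  00000  (0)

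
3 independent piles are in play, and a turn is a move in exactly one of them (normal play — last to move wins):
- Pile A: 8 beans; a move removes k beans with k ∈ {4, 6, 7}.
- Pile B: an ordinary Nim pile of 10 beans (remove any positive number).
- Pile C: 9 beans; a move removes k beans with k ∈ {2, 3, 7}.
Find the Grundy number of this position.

Grundy values for pile A (subtraction set {4, 6, 7}):
k:     0  1  2  3  4  5  6  7  8
g(k):  0  0  0  0  1  1  1  1  2
So g(8) = 2.
Pile B is a plain Nim pile of size 10, so its Grundy value is 10.
Build the Grundy sequence for pile C with g(k) = mex{g(k−s) : s ∈ {2, 3, 7}, s ≤ k}:
k:     0  1  2  3  4  5  6  7  8  9
g(k):  0  0  1  1  2  0  0  1  1  2
So g(9) = 2.
By the Sprague-Grundy theorem, the Grundy value of a sum of independent games is the XOR of the component values.
Combined value = 2 ⊕ 10 ⊕ 2 = 10.

10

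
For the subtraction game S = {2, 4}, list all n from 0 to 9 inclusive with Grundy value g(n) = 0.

Grundy values for subtraction set {2, 4}:
k:     0  1  2  3  4  5  6  7  8  9
g(k):  0  0  1  1  2  2  0  0  1  1
The P-positions (g = 0) in 0..9 are 0, 1, 6, 7.

0, 1, 6, 7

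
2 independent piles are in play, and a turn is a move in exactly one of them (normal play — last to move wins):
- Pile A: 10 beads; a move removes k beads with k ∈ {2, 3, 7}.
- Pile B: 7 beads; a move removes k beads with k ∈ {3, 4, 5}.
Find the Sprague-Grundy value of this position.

For pile A, compute g(0), g(1), … with moves {2, 3, 7}:
g(0) = mex{} = 0
g(1) = mex{} = 0
g(2) = mex{0} = 1
g(3) = mex{0} = 1
g(4) = mex{0,1} = 2
g(5) = mex{1} = 0
g(6) = mex{1,2} = 0
g(7) = mex{0,2} = 1
g(8) = mex{0} = 1
g(9) = mex{0,1} = 2
g(10) = mex{1} = 0
So g(10) = 0.
For pile B, compute g(0), g(1), … with moves {3, 4, 5}:
g(0) = mex{} = 0
g(1) = mex{} = 0
g(2) = mex{} = 0
g(3) = mex{0} = 1
g(4) = mex{0} = 1
g(5) = mex{0} = 1
g(6) = mex{0,1} = 2
g(7) = mex{0,1} = 2
So g(7) = 2.
The value of a disjunctive sum is the nim-sum of the parts.
Combined value = 0 XOR 2 = 2.

2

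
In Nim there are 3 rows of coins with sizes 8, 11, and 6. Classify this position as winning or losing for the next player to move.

Winning position

Bitwise XOR of the heap sizes:
  1000  (8)
  1011  (11)
  0110  (6)
  ----
  0101  (5)
The nim-sum is 5 ≠ 0, so this is an N-position: the player to move can win.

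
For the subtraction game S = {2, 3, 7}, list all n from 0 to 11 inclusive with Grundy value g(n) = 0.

Compute g(0), g(1), … for moves {2, 3, 7}:
k:     0  1  2  3  4  5  6  7  8  9 10 11
g(k):  0  0  1  1  2  0  0  1  1  2  0  0
The P-positions (g = 0) in 0..11 are 0, 1, 5, 6, 10, 11.

0, 1, 5, 6, 10, 11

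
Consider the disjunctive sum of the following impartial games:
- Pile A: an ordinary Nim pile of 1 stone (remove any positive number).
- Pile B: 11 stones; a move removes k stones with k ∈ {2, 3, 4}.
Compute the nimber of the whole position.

Pile A is a plain Nim pile of size 1, so its Grundy value is 1.
Build the Grundy sequence for pile B with g(k) = mex{g(k−s) : s ∈ {2, 3, 4}, s ≤ k}:
k:     0  1  2  3  4  5  6  7  8  9 10 11
g(k):  0  0  1  1  2  2  0  0  1  1  2  2
So g(11) = 2.
The value of a disjunctive sum is the nim-sum of the parts.
Combined value = 1 ⊕ 2 = 3.

3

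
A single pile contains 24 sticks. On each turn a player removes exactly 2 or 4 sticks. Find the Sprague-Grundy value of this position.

0

Build the Grundy sequence with g(k) = mex{g(k−s) : s ∈ {2, 4}, s ≤ k}:
k:     0  1  2  3  4  5  6  7  8  9 10 11 12 13 14 15 16 17 18 19 20 21 22 23 24
g(k):  0  0  1  1  2  2  0  0  1  1  2  2  0  0  1  1  2  2  0  0  1  1  2  2  0
So g(24) = 0.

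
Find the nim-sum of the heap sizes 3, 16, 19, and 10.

10

In binary:
  00011  (3)
  10000  (16)
  10011  (19)
  01010  (10)
  -----
  01010  (10)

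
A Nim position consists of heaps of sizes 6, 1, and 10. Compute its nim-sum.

Compute the nim-sum pairwise:
6 XOR 1 = 7
7 XOR 10 = 13

13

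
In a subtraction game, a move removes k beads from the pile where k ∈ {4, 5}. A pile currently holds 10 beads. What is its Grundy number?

0

Grundy values for subtraction set {4, 5}:
k:     0  1  2  3  4  5  6  7  8  9 10
g(k):  0  0  0  0  1  1  1  1  2  0  0
So g(10) = 0.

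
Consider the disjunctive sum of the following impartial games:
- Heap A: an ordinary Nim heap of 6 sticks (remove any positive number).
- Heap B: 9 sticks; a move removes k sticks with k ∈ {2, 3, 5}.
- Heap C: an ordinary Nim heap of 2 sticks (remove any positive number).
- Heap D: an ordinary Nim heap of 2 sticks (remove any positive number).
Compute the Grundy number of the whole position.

Heap A is a plain Nim heap of size 6, so its Grundy value is 6.
Grundy values for heap B (subtraction set {2, 3, 5}):
k:     0  1  2  3  4  5  6  7  8  9
g(k):  0  0  1  1  2  2  3  0  0  1
So g(9) = 1.
Heap C is a plain Nim heap of size 2, so its Grundy value is 2.
Heap D is a plain Nim heap of size 2, so its Grundy value is 2.
By the Sprague-Grundy theorem, the Grundy value of a sum of independent games is the XOR of the component values.
Combined value = 6 ⊕ 1 ⊕ 2 ⊕ 2 = 7.

7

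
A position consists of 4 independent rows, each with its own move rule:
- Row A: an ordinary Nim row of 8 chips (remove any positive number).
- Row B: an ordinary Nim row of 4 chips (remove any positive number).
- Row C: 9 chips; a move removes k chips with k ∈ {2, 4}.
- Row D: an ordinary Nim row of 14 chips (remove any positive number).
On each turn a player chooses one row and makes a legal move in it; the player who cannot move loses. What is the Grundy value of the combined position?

3

Row A is a plain Nim row of size 8, so its Grundy value is 8.
Row B is a plain Nim row of size 4, so its Grundy value is 4.
Build the Grundy sequence for row C with g(k) = mex{g(k−s) : s ∈ {2, 4}, s ≤ k}:
k:     0  1  2  3  4  5  6  7  8  9
g(k):  0  0  1  1  2  2  0  0  1  1
So g(9) = 1.
Row D is a plain Nim row of size 14, so its Grundy value is 14.
The value of a disjunctive sum is the nim-sum of the parts.
Combined value = 8 ⊕ 4 ⊕ 1 ⊕ 14 = 3.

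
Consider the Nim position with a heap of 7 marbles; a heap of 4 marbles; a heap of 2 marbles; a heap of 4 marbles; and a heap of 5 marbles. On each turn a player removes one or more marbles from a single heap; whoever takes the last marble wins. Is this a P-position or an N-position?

P-position

Compute the nim-sum pairwise:
7 XOR 4 = 3
3 XOR 2 = 1
1 XOR 4 = 5
5 XOR 5 = 0
The nim-sum is 0, so this is a P-position: the player to move is in a losing position under optimal play.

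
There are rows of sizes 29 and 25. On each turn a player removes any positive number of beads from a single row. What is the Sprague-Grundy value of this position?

Bitwise XOR of the heap sizes:
  11101  (29)
  11001  (25)
  -----
  00100  (4)

4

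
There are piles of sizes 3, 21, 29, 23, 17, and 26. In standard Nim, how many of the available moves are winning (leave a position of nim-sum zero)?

Nim-sum: 3 ^ 21 ^ 29 ^ 23 ^ 17 ^ 26 = 23.
The overall nim-sum is X = 23. A pile of size p has a winning move iff p XOR X < p (reduce it to p XOR X).
  3: 3 XOR 23 = 20 ≥ 3 — no move.
  21: 21 XOR 23 = 2 < 21 — winning move (to 2).
  29: 29 XOR 23 = 10 < 29 — winning move (to 10).
  23: 23 XOR 23 = 0 < 23 — winning move (to 0).
  17: 17 XOR 23 = 6 < 17 — winning move (to 6).
  26: 26 XOR 23 = 13 < 26 — winning move (to 13).
That gives 5 winning moves.

5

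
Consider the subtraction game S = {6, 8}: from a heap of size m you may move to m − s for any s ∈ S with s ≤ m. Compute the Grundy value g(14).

0

Grundy values for subtraction set {6, 8}:
k:     0  1  2  3  4  5  6  7  8  9 10 11 12 13 14
g(k):  0  0  0  0  0  0  1  1  1  1  1  1  2  2  0
So g(14) = 0.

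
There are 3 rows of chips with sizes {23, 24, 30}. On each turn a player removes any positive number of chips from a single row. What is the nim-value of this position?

17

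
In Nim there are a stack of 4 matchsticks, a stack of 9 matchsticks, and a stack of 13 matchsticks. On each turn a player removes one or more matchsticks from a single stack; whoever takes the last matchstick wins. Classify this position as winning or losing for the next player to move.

Nim-sum: 4 ⊕ 9 ⊕ 13 = 0.
The nim-sum is 0, so this is a P-position: the player to move is in a losing position under optimal play.

Losing position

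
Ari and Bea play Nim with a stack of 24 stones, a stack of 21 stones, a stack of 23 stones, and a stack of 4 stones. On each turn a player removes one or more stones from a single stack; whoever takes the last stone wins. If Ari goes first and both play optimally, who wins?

Ari wins

Nim-sum: 24 XOR 21 XOR 23 XOR 4 = 30.
The nim-sum is 30 ≠ 0, so this is an N-position: the player to move can win; Ari has a winning move.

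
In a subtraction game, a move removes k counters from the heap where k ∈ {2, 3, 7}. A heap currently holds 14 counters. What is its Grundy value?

2

Grundy values for subtraction set {2, 3, 7}:
k:     0  1  2  3  4  5  6  7  8  9 10 11 12 13 14
g(k):  0  0  1  1  2  0  0  1  1  2  0  0  1  1  2
So g(14) = 2.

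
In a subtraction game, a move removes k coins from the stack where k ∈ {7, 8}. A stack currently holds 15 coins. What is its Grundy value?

0

Build the Grundy sequence with g(k) = mex{g(k−s) : s ∈ {7, 8}, s ≤ k}:
k:     0  1  2  3  4  5  6  7  8  9 10 11 12 13 14 15
g(k):  0  0  0  0  0  0  0  1  1  1  1  1  1  1  2  0
So g(15) = 0.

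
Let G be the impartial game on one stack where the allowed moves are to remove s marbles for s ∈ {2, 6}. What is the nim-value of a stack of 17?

0

Compute g(0), g(1), … for moves {2, 6}:
k:     0  1  2  3  4  5  6  7  8  9 10 11 12 13 14 15 16 17
g(k):  0  0  1  1  0  0  1  1  0  0  1  1  0  0  1  1  0  0
So g(17) = 0.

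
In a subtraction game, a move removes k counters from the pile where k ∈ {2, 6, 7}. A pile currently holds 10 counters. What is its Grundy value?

Build the Grundy sequence with g(k) = mex{g(k−s) : s ∈ {2, 6, 7}, s ≤ k}:
g(0) = mex{} = 0
g(1) = mex{} = 0
g(2) = mex{0} = 1
g(3) = mex{0} = 1
g(4) = mex{1} = 0
g(5) = mex{1} = 0
g(6) = mex{0} = 1
g(7) = mex{0} = 1
g(8) = mex{0,1} = 2
g(9) = mex{1} = 0
g(10) = mex{0,1,2} = 3
So g(10) = 3.

3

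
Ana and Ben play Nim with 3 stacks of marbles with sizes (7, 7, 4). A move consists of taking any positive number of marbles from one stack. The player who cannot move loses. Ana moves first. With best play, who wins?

Nim-sum: 7 ⊕ 7 ⊕ 4 = 4.
The nim-sum is 4 ≠ 0, so this is an N-position: the player to move can win; Ana has a winning move.

Ana wins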